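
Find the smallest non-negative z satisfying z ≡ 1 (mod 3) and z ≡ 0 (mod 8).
M = 3 × 8 = 24. M₁ = 8, y₁ ≡ 2 (mod 3). M₂ = 3, y₂ ≡ 3 (mod 8). z = 1×8×2 + 0×3×3 ≡ 16 (mod 24)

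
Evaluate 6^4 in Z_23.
6^{4} = 1296 ≡ 8 (mod 23)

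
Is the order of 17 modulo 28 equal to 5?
Powers of 17 mod 28: 17^1≡17, 17^2≡9, 17^3≡13, 17^4≡25, 17^5≡5, 17^6≡1. 17^5≡5≢1, so ord ≠ 5. No, the actual order is 6.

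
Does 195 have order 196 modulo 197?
ord_197(195) divides 196. For each prime q|196: 195^{98}≡196, 195^{28}≡104, none ≡ 1. So 195 has order 196 and is a primitive root mod 197.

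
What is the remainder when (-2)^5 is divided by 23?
By repeated squaring mod 23: (-2)^{1}≡21, (-2)^{2}≡4, (-2)^{4}≡16. Then (-2)^{5} = (-2)^{4+1} ≡ 16 × 21 ≡ 14 mod 23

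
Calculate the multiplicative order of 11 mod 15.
Powers of 11 mod 15: 11^1≡11, 11^2≡1. Order = 2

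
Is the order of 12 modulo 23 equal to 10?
Powers of 12 mod 23: 12^1≡12, 12^2≡6, 12^3≡3, 12^4≡13, 12^5≡18, 12^6≡9, 12^7≡16, 12^8≡8, 12^9≡4, 12^10≡2, 12^11≡1. 12^10≡2≢1, so ord ≠ 10. No, the actual order is 11.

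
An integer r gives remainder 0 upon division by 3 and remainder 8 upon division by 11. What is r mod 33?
M = 3 × 11 = 33. M₁ = 11, y₁ ≡ 2 mod 3. M₂ = 3, y₂ ≡ 4 mod 11. r = 0×11×2 + 8×3×4 ≡ 30 mod 33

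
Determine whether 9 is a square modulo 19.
By Euler's criterion: 9^{9} ≡ 1 (mod 19). Since this equals 1, 9 is a QR.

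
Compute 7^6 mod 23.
By repeated squaring (mod 23): 7^{1}≡7, 7^{2}≡3, 7^{4}≡9. Then 7^{6} = 7^{4+2} ≡ 9 × 3 ≡ 4 (mod 23)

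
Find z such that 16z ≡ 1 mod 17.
Since 17 is prime, by Fermat 16^(-1) ≡ 16^{15} ≡ 16 mod 17. Verify: 16 × 16 = 256 ≡ 1 mod 17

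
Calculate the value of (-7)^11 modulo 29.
By repeated squaring (mod 29): (-7)^{1}≡22, (-7)^{2}≡20, (-7)^{4}≡23, (-7)^{8}≡7. Then (-7)^{11} = (-7)^{8+2+1} ≡ 7 × 20 × 22 ≡ 6 (mod 29)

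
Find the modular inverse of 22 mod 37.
Since 37 is prime, by Fermat 22^(-1) ≡ 22^{35} ≡ 32 mod 37. Verify: 22 × 32 = 704 ≡ 1 mod 37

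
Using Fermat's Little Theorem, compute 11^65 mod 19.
By Fermat: 11^{18} ≡ 1 (mod 19). 65 = 3×18 + 11. So 11^{65} ≡ 11^{11} ≡ 7 (mod 19)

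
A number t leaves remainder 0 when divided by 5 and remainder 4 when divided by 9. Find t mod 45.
M = 5 × 9 = 45. M₁ = 9, y₁ ≡ 4 mod 5. M₂ = 5, y₂ ≡ 2 mod 9. t = 0×9×4 + 4×5×2 ≡ 40 mod 45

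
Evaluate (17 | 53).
(17/53) = 17^{26} mod 53 = 1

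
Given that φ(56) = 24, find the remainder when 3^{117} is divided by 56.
By Euler: 3^{24} ≡ 1 mod 56 since gcd(3, 56) = 1. 117 = 4×24 + 21. So 3^{117} ≡ 3^{21} ≡ 27 mod 56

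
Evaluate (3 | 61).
(3/61) = 3^{30} mod 61 = 1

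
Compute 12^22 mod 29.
By repeated squaring (mod 29): 12^{1}≡12, 12^{2}≡28, 12^{4}≡1, 12^{8}≡1, 12^{16}≡1. Then 12^{22} = 12^{16+4+2} ≡ 1 × 1 × 28 ≡ 28 (mod 29)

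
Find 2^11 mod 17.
By repeated squaring mod 17: 2^{1}≡2, 2^{2}≡4, 2^{4}≡16, 2^{8}≡1. Then 2^{11} = 2^{8+2+1} ≡ 1 × 4 × 2 ≡ 8 mod 17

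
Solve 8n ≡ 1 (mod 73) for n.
Since 73 is prime, by Fermat 8^(-1) ≡ 8^{71} ≡ 64 (mod 73). Verify: 8 × 64 = 512 ≡ 1 (mod 73)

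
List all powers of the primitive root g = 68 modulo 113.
68^1, 68^2, ..., 68^{112} mod 113: [68, 104, 66, 81, 84, 62, 35, 7, 24, 50, 10, 2, 23, 95, 19, 49, 55, 11, 70, 14, 48, 100, 20, 4, 46, 77, 38, 98, 110, 22, 27, 28, 96, 87, 40, 8, 92, 41, 76, 83, 107, 44, 54, 56, 79, 61, 80, 16, 71, 82, 39, 53, 101, 88, 108, 112, 45, 9, 47, 32, 29, 51, 78, 106, 89, 63, 103, 111, 90, 18, 94, 64, 58, 102, 43, 99, 65, 13, 93, 109, 67, 36, 75, 15, 3, 91, 86, 85, 17, 26, 73, 105, 21, 72, 37, 30, 6, 69, 59, 57, 34, 52, 33, 97, 42, 31, 74, 60, 12, 25, 5, 1]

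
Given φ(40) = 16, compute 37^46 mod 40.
By Euler: 37^{16} ≡ 1 (mod 40) since gcd(37, 40) = 1. 46 = 2×16 + 14. So 37^{46} ≡ 37^{14} ≡ 9 (mod 40)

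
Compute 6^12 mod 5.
Using Fermat: 6^{4} ≡ 1 mod 5. 12 ≡ 0 mod 4. So 6^{12} ≡ 6^{0} ≡ 1 mod 5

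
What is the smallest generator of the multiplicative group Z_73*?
g = 5. Powers: [5, 25, 52, 41, 59, 3, ...] generates all 72 non-zero residues.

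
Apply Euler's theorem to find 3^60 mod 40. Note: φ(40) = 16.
By Euler: 3^{16} ≡ 1 mod 40 since gcd(3, 40) = 1. 60 = 3×16 + 12. So 3^{60} ≡ 3^{12} ≡ 1 mod 40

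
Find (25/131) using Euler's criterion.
(25/131) = 25^{65} mod 131 = 1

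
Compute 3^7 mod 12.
By repeated squaring (mod 12): 3^{1}≡3, 3^{2}≡9, 3^{4}≡9. Then 3^{7} = 3^{4+2+1} ≡ 9 × 9 × 3 ≡ 3 (mod 12)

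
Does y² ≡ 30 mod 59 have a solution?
By Euler's criterion: 30^{29} ≡ 58 mod 59. Since this equals -1 (≡ 58), 30 is not a QR.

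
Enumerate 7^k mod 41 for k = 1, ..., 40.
7^1, 7^2, ..., 7^{40} mod 41: [7, 8, 15, 23, 38, 20, 17, 37, 13, 9, 22, 31, 12, 2, 14, 16, 30, 5, 35, 40, 34, 33, 26, 18, 3, 21, 24, 4, 28, 32, 19, 10, 29, 39, 27, 25, 11, 36, 6, 1]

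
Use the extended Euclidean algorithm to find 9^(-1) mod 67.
Extended GCD: 9(15) + 67(-2) = 1. So 9^(-1) ≡ 15 mod 67. Verify: 9 × 15 = 135 ≡ 1 mod 67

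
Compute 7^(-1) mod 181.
Since 181 is prime, by Fermat 7^(-1) ≡ 7^{179} ≡ 26 mod 181. Verify: 7 × 26 = 182 ≡ 1 mod 181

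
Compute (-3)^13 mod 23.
By repeated squaring (mod 23): (-3)^{1}≡20, (-3)^{2}≡9, (-3)^{4}≡12, (-3)^{8}≡6. Then (-3)^{13} = (-3)^{8+4+1} ≡ 6 × 12 × 20 ≡ 14 (mod 23)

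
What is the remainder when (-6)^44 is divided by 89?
By repeated squaring mod 89: (-6)^{1}≡83, (-6)^{2}≡36, (-6)^{4}≡50, (-6)^{8}≡8, (-6)^{16}≡64, (-6)^{32}≡2. Then (-6)^{44} = (-6)^{32+8+4} ≡ 2 × 8 × 50 ≡ 88 mod 89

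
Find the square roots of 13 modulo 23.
The square roots of 13 mod 23 are 6 and 17. Verify: 6² = 36 ≡ 13 mod 23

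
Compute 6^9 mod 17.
By repeated squaring (mod 17): 6^{1}≡6, 6^{2}≡2, 6^{4}≡4, 6^{8}≡16. Then 6^{9} = 6^{8+1} ≡ 16 × 6 ≡ 11 (mod 17)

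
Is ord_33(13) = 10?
Powers of 13 mod 33: 13^1≡13, 13^2≡4, 13^3≡19, 13^4≡16, 13^5≡10, 13^6≡31, 13^7≡7, 13^8≡25, 13^9≡28, 13^10≡1. First k with 13^k≡1 is k=10. Yes, ord_33(13) = 10.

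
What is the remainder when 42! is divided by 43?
By Wilson's theorem, (42)! ≡ -1 ≡ 42 mod 43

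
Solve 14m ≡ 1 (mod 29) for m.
Since 29 is prime, by Fermat 14^(-1) ≡ 14^{27} ≡ 27 (mod 29). Verify: 14 × 27 = 378 ≡ 1 (mod 29)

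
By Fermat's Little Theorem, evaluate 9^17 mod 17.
By Fermat: 9^{16} ≡ 1 mod 17. So 9^{17} = 9^{16} · 9^{1} ≡ 9^{1} ≡ 9 mod 17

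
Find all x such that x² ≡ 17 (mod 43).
The square roots of 17 mod 43 are 24 and 19. Verify: 24² = 576 ≡ 17 (mod 43)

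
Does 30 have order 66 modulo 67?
30^{6} ≡ 1 (mod 67) and 6 < 66, so ord_67(30) = 6 ≠ 66 and 30 is not a primitive root.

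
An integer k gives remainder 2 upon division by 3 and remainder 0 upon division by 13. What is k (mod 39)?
M = 3 × 13 = 39. M₁ = 13, y₁ ≡ 1 (mod 3). M₂ = 3, y₂ ≡ 9 (mod 13). k = 2×13×1 + 0×3×9 ≡ 26 (mod 39)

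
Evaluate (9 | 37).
(9/37) = 9^{18} mod 37 = 1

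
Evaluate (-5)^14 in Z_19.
By repeated squaring (mod 19): (-5)^{1}≡14, (-5)^{2}≡6, (-5)^{4}≡17, (-5)^{8}≡4. Then (-5)^{14} = (-5)^{8+4+2} ≡ 4 × 17 × 6 ≡ 9 (mod 19)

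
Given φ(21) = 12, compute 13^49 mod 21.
By Euler: 13^{12} ≡ 1 (mod 21) since gcd(13, 21) = 1. 49 = 4×12 + 1. So 13^{49} ≡ 13^{1} ≡ 13 (mod 21)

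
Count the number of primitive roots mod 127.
Number of primitive roots mod 127 = φ(p-1) = φ(126) = 36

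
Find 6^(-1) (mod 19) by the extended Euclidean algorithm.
Extended GCD: 6(-3) + 19(1) = 1. So 6^(-1) ≡ -3 ≡ 16 (mod 19). Verify: 6 × 16 = 96 ≡ 1 (mod 19)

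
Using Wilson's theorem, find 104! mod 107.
(106)! = (104)! × (105) × (106) ≡ -1 (mod 107). So (104)! ≡ -1 × [(106)(105)]^(-1) ≡ 53 (mod 107)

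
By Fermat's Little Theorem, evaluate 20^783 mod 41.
By Fermat: 20^{40} ≡ 1 (mod 41). 783 ≡ 23 (mod 40). So 20^{783} ≡ 20^{23} ≡ 5 (mod 41)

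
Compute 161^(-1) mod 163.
Since 163 is prime, by Fermat 161^(-1) ≡ 161^{161} ≡ 81 mod 163. Verify: 161 × 81 = 13041 ≡ 1 mod 163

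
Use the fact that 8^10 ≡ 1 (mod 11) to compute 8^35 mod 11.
By Fermat: 8^{10} ≡ 1 (mod 11). 35 = 3×10 + 5. So 8^{35} ≡ 8^{5} ≡ 10 (mod 11)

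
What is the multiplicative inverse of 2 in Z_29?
Since 29 is prime, by Fermat 2^(-1) ≡ 2^{27} ≡ 15 mod 29. Verify: 2 × 15 = 30 ≡ 1 mod 29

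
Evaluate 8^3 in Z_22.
8^{3} = 512 ≡ 6 (mod 22)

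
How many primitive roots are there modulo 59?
There are φ(59-1) = φ(58) = 28 primitive roots modulo 59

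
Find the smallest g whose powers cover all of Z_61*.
g = 2. For each prime q|60: 2^{30}≡60, 2^{20}≡47, 2^{12}≡9, none ≡ 1, so ord_61(2) = 60 and 2 is a primitive root.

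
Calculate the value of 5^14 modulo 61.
By repeated squaring mod 61: 5^{1}≡5, 5^{2}≡25, 5^{4}≡15, 5^{8}≡42. Then 5^{14} = 5^{8+4+2} ≡ 42 × 15 × 25 ≡ 12 mod 61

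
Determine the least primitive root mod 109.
g = 6. Powers: [6, 36, 107, 97, 37, 4, 24, 35, 101, 61, ...] generates all 108 non-zero residues.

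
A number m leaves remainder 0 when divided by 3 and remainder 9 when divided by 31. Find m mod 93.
M = 3 × 31 = 93. M₁ = 31, y₁ ≡ 1 mod 3. M₂ = 3, y₂ ≡ 21 mod 31. m = 0×31×1 + 9×3×21 ≡ 9 mod 93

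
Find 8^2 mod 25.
8^{2} = 64 ≡ 14 mod 25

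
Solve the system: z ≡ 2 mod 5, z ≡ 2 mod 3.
M = 5 × 3 = 15. M₁ = 3, y₁ ≡ 2 mod 5. M₂ = 5, y₂ ≡ 2 mod 3. z = 2×3×2 + 2×5×2 ≡ 2 mod 15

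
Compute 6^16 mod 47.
By repeated squaring mod 47: 6^{1}≡6, 6^{2}≡36, 6^{4}≡27, 6^{8}≡24, 6^{16}≡12. So 6^{16} ≡ 12 mod 47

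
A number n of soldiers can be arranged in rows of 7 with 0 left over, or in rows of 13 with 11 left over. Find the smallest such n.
M = 7 × 13 = 91. M₁ = 13, y₁ ≡ 6 (mod 7). M₂ = 7, y₂ ≡ 2 (mod 13). n = 0×13×6 + 11×7×2 ≡ 63 (mod 91)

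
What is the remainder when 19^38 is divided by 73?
By repeated squaring (mod 73): 19^{1}≡19, 19^{2}≡69, 19^{4}≡16, 19^{8}≡37, 19^{16}≡55, 19^{32}≡32. Then 19^{38} = 19^{32+4+2} ≡ 32 × 16 × 69 ≡ 69 (mod 73)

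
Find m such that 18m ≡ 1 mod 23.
Since 23 is prime, by Fermat 18^(-1) ≡ 18^{21} ≡ 9 mod 23. Verify: 18 × 9 = 162 ≡ 1 mod 23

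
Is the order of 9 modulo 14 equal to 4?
Powers of 9 mod 14: 9^1≡9, 9^2≡11, 9^3≡1. Already 9^3≡1, so the order is 3 < 4. No, the actual order is 3.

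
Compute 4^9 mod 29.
By repeated squaring mod 29: 4^{1}≡4, 4^{2}≡16, 4^{4}≡24, 4^{8}≡25. Then 4^{9} = 4^{8+1} ≡ 25 × 4 ≡ 13 mod 29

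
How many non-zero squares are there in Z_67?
For prime 67, there are (p-1)/2 = (67-1)/2 = 33 quadratic residues (excluding 0).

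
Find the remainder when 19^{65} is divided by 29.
By Fermat: 19^{28} ≡ 1 mod 29. 65 = 2×28 + 9. So 19^{65} ≡ 19^{9} ≡ 11 mod 29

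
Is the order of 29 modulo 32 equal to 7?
Powers of 29 mod 32: 29^1≡29, 29^2≡9, 29^3≡5, 29^4≡17, 29^5≡13, 29^6≡25, 29^7≡21, 29^8≡1. 29^7≡21≢1, so ord ≠ 7. No, the actual order is 8.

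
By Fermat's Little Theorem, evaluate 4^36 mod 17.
By Fermat: 4^{16} ≡ 1 (mod 17). 36 = 2×16 + 4. So 4^{36} ≡ 4^{4} ≡ 1 (mod 17)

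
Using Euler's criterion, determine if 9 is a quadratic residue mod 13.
By Euler's criterion: 9^{6} ≡ 1 mod 13. Since this equals 1, 9 is a QR.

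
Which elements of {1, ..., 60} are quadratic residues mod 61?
QRs mod 61: {1, 3, 4, 5, 9, 12, 13, 14, 15, 16, 19, 20, 22, 25, 27, 34, 36, 39, 41, 42, 45, 46, 47, 48, 49, 52, 56, 57, 58, 60}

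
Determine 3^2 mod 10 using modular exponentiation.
3^{2} = 9 ≡ 9 mod 10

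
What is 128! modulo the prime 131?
(130)! = (128)! × (129) × (130) ≡ -1 (mod 131). So (128)! ≡ -1 × [(130)(129)]^(-1) ≡ 65 (mod 131)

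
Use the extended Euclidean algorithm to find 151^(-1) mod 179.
Extended GCD: 151(-32) + 179(27) = 1. So 151^(-1) ≡ -32 ≡ 147 mod 179. Verify: 151 × 147 = 22197 ≡ 1 mod 179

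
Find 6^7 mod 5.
Using Fermat: 6^{4} ≡ 1 mod 5. 7 ≡ 3 mod 4. So 6^{7} ≡ 6^{3} ≡ 1 mod 5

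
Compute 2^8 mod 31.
By repeated squaring (mod 31): 2^{1}≡2, 2^{2}≡4, 2^{4}≡16, 2^{8}≡8. So 2^{8} ≡ 8 (mod 31)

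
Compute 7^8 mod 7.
By repeated squaring (mod 7): 7^{1}≡0, 7^{2}≡0, 7^{4}≡0, 7^{8}≡0. So 7^{8} ≡ 0 (mod 7)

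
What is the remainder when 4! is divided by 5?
By Wilson's theorem, (4)! ≡ -1 ≡ 4 (mod 5)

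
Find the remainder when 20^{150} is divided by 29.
By Fermat: 20^{28} ≡ 1 mod 29. 150 = 5×28 + 10. So 20^{150} ≡ 20^{10} ≡ 25 mod 29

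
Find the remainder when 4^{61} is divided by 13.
By Fermat: 4^{12} ≡ 1 (mod 13). 61 = 5×12 + 1. So 4^{61} ≡ 4^{1} ≡ 4 (mod 13)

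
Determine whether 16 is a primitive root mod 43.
16^{7} ≡ 1 (mod 43) and 7 < 42, so ord_43(16) = 7 ≠ 42 and 16 is not a primitive root.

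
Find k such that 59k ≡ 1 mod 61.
Since 61 is prime, by Fermat 59^(-1) ≡ 59^{59} ≡ 30 mod 61. Verify: 59 × 30 = 1770 ≡ 1 mod 61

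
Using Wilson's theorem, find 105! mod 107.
(106)! = (105)! × (106) ≡ -1 mod 107. So (105)! ≡ -1 × (106)^(-1) ≡ (-1)×(-1) = 1 mod 107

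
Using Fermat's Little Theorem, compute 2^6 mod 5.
By Fermat: 2^{4} ≡ 1 (mod 5). So 2^{6} = 2^{4} · 2^{2} ≡ 2^{2} ≡ 4 (mod 5)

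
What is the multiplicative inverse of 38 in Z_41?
Since 41 is prime, by Fermat 38^(-1) ≡ 38^{39} ≡ 27 mod 41. Verify: 38 × 27 = 1026 ≡ 1 mod 41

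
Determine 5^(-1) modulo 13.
Since 13 is prime, by Fermat 5^(-1) ≡ 5^{11} ≡ 8 (mod 13). Verify: 5 × 8 = 40 ≡ 1 (mod 13)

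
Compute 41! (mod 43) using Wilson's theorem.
(42)! = (41)! × (42) ≡ -1 (mod 43). So (41)! ≡ -1 × (42)^(-1) ≡ (-1)×(-1) = 1 (mod 43)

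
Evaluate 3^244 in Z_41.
Using Fermat: 3^{40} ≡ 1 mod 41. 244 ≡ 4 mod 40. So 3^{244} ≡ 3^{4} ≡ 40 mod 41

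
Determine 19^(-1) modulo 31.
Since 31 is prime, by Fermat 19^(-1) ≡ 19^{29} ≡ 18 mod 31. Verify: 19 × 18 = 342 ≡ 1 mod 31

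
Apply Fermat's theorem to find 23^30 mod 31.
By Fermat's Little Theorem, 23^{30} ≡ 1 mod 31 since 31 is prime and gcd(23, 31) = 1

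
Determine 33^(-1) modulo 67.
Since 67 is prime, by Fermat 33^(-1) ≡ 33^{65} ≡ 65 mod 67. Verify: 33 × 65 = 2145 ≡ 1 mod 67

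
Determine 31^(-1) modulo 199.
Since 199 is prime, by Fermat 31^(-1) ≡ 31^{197} ≡ 122 (mod 199). Verify: 31 × 122 = 3782 ≡ 1 (mod 199)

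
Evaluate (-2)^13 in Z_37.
By repeated squaring mod 37: (-2)^{1}≡35, (-2)^{2}≡4, (-2)^{4}≡16, (-2)^{8}≡34. Then (-2)^{13} = (-2)^{8+4+1} ≡ 34 × 16 × 35 ≡ 22 mod 37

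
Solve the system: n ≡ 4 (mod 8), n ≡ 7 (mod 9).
M = 8 × 9 = 72. M₁ = 9, y₁ ≡ 1 (mod 8). M₂ = 8, y₂ ≡ 8 (mod 9). n = 4×9×1 + 7×8×8 ≡ 52 (mod 72)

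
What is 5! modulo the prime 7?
(6)! = (5)! × (6) ≡ -1 (mod 7). So (5)! ≡ -1 × (6)^(-1) ≡ (-1)×(-1) = 1 (mod 7)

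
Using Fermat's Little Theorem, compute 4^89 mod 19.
By Fermat: 4^{18} ≡ 1 mod 19. 89 = 4×18 + 17. So 4^{89} ≡ 4^{17} ≡ 5 mod 19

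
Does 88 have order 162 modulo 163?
88^{81} ≡ 1 (mod 163) and 81 < 162, so ord_163(88) = 81 ≠ 162 and 88 is not a primitive root.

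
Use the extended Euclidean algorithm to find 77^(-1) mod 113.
Extended GCD: 77(-22) + 113(15) = 1. So 77^(-1) ≡ -22 ≡ 91 (mod 113). Verify: 77 × 91 = 7007 ≡ 1 (mod 113)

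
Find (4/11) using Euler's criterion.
(4/11) = 4^{5} mod 11 = 1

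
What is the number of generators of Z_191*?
A prime p has φ(p-1) primitive roots; here φ(190) = 72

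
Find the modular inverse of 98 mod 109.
Since 109 is prime, by Fermat 98^(-1) ≡ 98^{107} ≡ 99 mod 109. Verify: 98 × 99 = 9702 ≡ 1 mod 109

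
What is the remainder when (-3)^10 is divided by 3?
By repeated squaring mod 3: (-3)^{1}≡0, (-3)^{2}≡0, (-3)^{4}≡0, (-3)^{8}≡0. Then (-3)^{10} = (-3)^{8+2} ≡ 0 × 0 ≡ 0 mod 3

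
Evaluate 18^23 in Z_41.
By repeated squaring (mod 41): 18^{1}≡18, 18^{2}≡37, 18^{4}≡16, 18^{8}≡10, 18^{16}≡18. Then 18^{23} = 18^{16+4+2+1} ≡ 18 × 16 × 37 × 18 ≡ 10 (mod 41)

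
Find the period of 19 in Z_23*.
Powers of 19 mod 23: 19^1≡19, 19^2≡16, 19^3≡5, 19^4≡3, 19^5≡11, 19^6≡2, 19^7≡15, 19^8≡9, 19^9≡10, 19^10≡6, 19^11≡22, 19^12≡4, 19^13≡7, 19^14≡18, 19^15≡20, 19^16≡12, 19^17≡21, 19^18≡8, 19^19≡14, 19^20≡13, 19^21≡17, 19^22≡1. So the order of 19 is 22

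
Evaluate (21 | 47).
(21/47) = 21^{23} mod 47 = 1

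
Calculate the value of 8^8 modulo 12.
By repeated squaring mod 12: 8^{1}≡8, 8^{2}≡4, 8^{4}≡4, 8^{8}≡4. So 8^{8} ≡ 4 mod 12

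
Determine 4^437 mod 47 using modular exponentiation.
Using Fermat: 4^{46} ≡ 1 (mod 47). 437 ≡ 23 (mod 46). So 4^{437} ≡ 4^{23} ≡ 1 (mod 47)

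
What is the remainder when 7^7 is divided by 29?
By repeated squaring mod 29: 7^{1}≡7, 7^{2}≡20, 7^{4}≡23. Then 7^{7} = 7^{4+2+1} ≡ 23 × 20 × 7 ≡ 1 mod 29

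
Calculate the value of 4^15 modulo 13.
Using Fermat: 4^{12} ≡ 1 (mod 13). 15 ≡ 3 (mod 12). So 4^{15} ≡ 4^{3} ≡ 12 (mod 13)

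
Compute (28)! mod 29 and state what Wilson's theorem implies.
(28)! mod 29 = 28. Since this equals -1 (mod 29), Wilson confirms 29 is prime.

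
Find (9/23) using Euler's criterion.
(9/23) = 9^{11} mod 23 = 1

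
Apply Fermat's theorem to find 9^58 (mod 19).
By Fermat: 9^{18} ≡ 1 (mod 19). 58 = 3×18 + 4. So 9^{58} ≡ 9^{4} ≡ 6 (mod 19)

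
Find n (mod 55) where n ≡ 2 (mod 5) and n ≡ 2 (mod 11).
M = 5 × 11 = 55. M₁ = 11, y₁ ≡ 1 (mod 5). M₂ = 5, y₂ ≡ 9 (mod 11). n = 2×11×1 + 2×5×9 ≡ 2 (mod 55)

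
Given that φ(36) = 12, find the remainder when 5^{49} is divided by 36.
By Euler: 5^{12} ≡ 1 (mod 36) since gcd(5, 36) = 1. 49 = 4×12 + 1. So 5^{49} ≡ 5^{1} ≡ 5 (mod 36)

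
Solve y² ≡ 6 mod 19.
The square roots of 6 mod 19 are 5 and 14. Verify: 5² = 25 ≡ 6 mod 19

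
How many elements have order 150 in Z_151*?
There are φ(151-1) = φ(150) = 40 primitive roots modulo 151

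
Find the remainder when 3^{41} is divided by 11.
By Fermat: 3^{10} ≡ 1 mod 11. 41 = 4×10 + 1. So 3^{41} ≡ 3^{1} ≡ 3 mod 11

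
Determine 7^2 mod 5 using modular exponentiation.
7^{2} = 49 ≡ 4 mod 5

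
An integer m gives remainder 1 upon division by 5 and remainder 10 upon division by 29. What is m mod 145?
M = 5 × 29 = 145. M₁ = 29, y₁ ≡ 4 mod 5. M₂ = 5, y₂ ≡ 6 mod 29. m = 1×29×4 + 10×5×6 ≡ 126 mod 145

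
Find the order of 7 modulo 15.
Powers of 7 mod 15: 7^1≡7, 7^2≡4, 7^3≡13, 7^4≡1. Order = 4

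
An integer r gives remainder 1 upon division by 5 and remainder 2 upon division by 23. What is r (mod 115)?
M = 5 × 23 = 115. M₁ = 23, y₁ ≡ 2 (mod 5). M₂ = 5, y₂ ≡ 14 (mod 23). r = 1×23×2 + 2×5×14 ≡ 71 (mod 115)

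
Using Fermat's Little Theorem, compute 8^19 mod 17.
By Fermat: 8^{16} ≡ 1 mod 17. So 8^{19} = 8^{16} · 8^{3} ≡ 8^{3} ≡ 2 mod 17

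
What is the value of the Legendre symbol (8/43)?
(8/43) = 8^{21} mod 43 = -1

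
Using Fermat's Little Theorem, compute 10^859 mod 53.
By Fermat: 10^{52} ≡ 1 mod 53. 859 ≡ 27 mod 52. So 10^{859} ≡ 10^{27} ≡ 10 mod 53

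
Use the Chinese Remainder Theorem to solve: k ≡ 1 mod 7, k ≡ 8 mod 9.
M = 7 × 9 = 63. M₁ = 9, y₁ ≡ 4 mod 7. M₂ = 7, y₂ ≡ 4 mod 9. k = 1×9×4 + 8×7×4 ≡ 8 mod 63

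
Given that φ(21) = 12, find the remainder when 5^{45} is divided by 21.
By Euler: 5^{12} ≡ 1 (mod 21) since gcd(5, 21) = 1. 45 = 3×12 + 9. So 5^{45} ≡ 5^{9} ≡ 20 (mod 21)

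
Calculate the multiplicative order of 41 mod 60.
Powers of 41 mod 60: 41^1≡41, 41^2≡1. So the order of 41 is 2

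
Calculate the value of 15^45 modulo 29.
Using Fermat: 15^{28} ≡ 1 (mod 29). 45 ≡ 17 (mod 28). So 15^{45} ≡ 15^{17} ≡ 18 (mod 29)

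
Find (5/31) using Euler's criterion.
(5/31) = 5^{15} mod 31 = 1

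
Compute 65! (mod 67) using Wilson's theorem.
(66)! = (65)! × (66) ≡ -1 (mod 67). So (65)! ≡ -1 × (66)^(-1) ≡ (-1)×(-1) = 1 (mod 67)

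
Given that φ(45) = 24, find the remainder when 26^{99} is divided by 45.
By Euler: 26^{24} ≡ 1 (mod 45) since gcd(26, 45) = 1. 99 = 4×24 + 3. So 26^{99} ≡ 26^{3} ≡ 26 (mod 45)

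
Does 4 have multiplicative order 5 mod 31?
Powers of 4 mod 31: 4^1≡4, 4^2≡16, 4^3≡2, 4^4≡8, 4^5≡1. First k with 4^k≡1 is k=5. Yes, ord_31(4) = 5.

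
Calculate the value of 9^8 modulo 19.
By repeated squaring (mod 19): 9^{1}≡9, 9^{2}≡5, 9^{4}≡6, 9^{8}≡17. So 9^{8} ≡ 17 (mod 19)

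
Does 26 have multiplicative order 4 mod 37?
Powers of 26 mod 37: 26^1≡26, 26^2≡10, 26^3≡1. Already 26^3≡1, so the order is 3 < 4. No, the actual order is 3.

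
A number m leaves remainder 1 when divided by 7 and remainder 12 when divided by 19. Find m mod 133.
M = 7 × 19 = 133. M₁ = 19, y₁ ≡ 3 mod 7. M₂ = 7, y₂ ≡ 11 mod 19. m = 1×19×3 + 12×7×11 ≡ 50 mod 133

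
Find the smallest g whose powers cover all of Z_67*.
g = 2. For each prime q|66: 2^{33}≡66, 2^{22}≡37, 2^{6}≡64, none ≡ 1, so ord_67(2) = 66 and 2 is a primitive root.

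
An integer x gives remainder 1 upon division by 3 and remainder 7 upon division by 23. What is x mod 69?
M = 3 × 23 = 69. M₁ = 23, y₁ ≡ 2 mod 3. M₂ = 3, y₂ ≡ 8 mod 23. x = 1×23×2 + 7×3×8 ≡ 7 mod 69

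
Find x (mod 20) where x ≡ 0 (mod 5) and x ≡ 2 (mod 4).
M = 5 × 4 = 20. M₁ = 4, y₁ ≡ 4 (mod 5). M₂ = 5, y₂ ≡ 1 (mod 4). x = 0×4×4 + 2×5×1 ≡ 10 (mod 20)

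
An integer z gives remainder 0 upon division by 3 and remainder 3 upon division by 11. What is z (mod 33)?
M = 3 × 11 = 33. M₁ = 11, y₁ ≡ 2 (mod 3). M₂ = 3, y₂ ≡ 4 (mod 11). z = 0×11×2 + 3×3×4 ≡ 3 (mod 33)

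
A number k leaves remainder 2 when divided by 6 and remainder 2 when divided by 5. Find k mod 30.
M = 6 × 5 = 30. M₁ = 5, y₁ ≡ 5 mod 6. M₂ = 6, y₂ ≡ 1 mod 5. k = 2×5×5 + 2×6×1 ≡ 2 mod 30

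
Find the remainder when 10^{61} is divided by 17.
By Fermat: 10^{16} ≡ 1 mod 17. 61 = 3×16 + 13. So 10^{61} ≡ 10^{13} ≡ 11 mod 17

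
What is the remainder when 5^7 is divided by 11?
By repeated squaring (mod 11): 5^{1}≡5, 5^{2}≡3, 5^{4}≡9. Then 5^{7} = 5^{4+2+1} ≡ 9 × 3 × 5 ≡ 3 (mod 11)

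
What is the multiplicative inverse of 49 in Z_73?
Since 73 is prime, by Fermat 49^(-1) ≡ 49^{71} ≡ 3 (mod 73). Verify: 49 × 3 = 147 ≡ 1 (mod 73)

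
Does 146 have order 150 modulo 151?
ord_151(146) divides 150. For each prime q|150: 146^{75}≡150, 146^{50}≡32, 146^{30}≡8, none ≡ 1. So 146 has order 150 and is a primitive root mod 151.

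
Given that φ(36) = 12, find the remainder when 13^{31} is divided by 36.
By Euler: 13^{12} ≡ 1 (mod 36) since gcd(13, 36) = 1. 31 = 2×12 + 7. So 13^{31} ≡ 13^{7} ≡ 13 (mod 36)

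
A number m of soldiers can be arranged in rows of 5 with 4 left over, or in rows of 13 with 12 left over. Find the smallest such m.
M = 5 × 13 = 65. M₁ = 13, y₁ ≡ 2 mod 5. M₂ = 5, y₂ ≡ 8 mod 13. m = 4×13×2 + 12×5×8 ≡ 64 mod 65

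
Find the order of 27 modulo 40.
Powers of 27 mod 40: 27^1≡27, 27^2≡9, 27^3≡3, 27^4≡1. So the order of 27 is 4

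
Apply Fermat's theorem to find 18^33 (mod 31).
By Fermat: 18^{30} ≡ 1 (mod 31). So 18^{33} = 18^{30} · 18^{3} ≡ 18^{3} ≡ 4 (mod 31)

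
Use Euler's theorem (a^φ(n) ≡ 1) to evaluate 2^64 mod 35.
By Euler: 2^{24} ≡ 1 mod 35 since gcd(2, 35) = 1. 64 = 2×24 + 16. So 2^{64} ≡ 2^{16} ≡ 16 mod 35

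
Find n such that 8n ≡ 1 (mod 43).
Since 43 is prime, by Fermat 8^(-1) ≡ 8^{41} ≡ 27 (mod 43). Verify: 8 × 27 = 216 ≡ 1 (mod 43)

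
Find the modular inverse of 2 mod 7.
Since 7 is prime, by Fermat 2^(-1) ≡ 2^{5} ≡ 4 mod 7. Verify: 2 × 4 = 8 ≡ 1 mod 7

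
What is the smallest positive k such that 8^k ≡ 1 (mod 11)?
Powers of 8 mod 11: 8^1≡8, 8^2≡9, 8^3≡6, 8^4≡4, 8^5≡10, 8^6≡3, 8^7≡2, 8^8≡5, 8^9≡7, 8^10≡1. So the order of 8 is 10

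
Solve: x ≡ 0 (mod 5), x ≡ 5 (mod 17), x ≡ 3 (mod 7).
M = 5 × 17 × 7 = 595. M₁ = 119, y₁ ≡ 4 (mod 5). M₂ = 35, y₂ ≡ 1 (mod 17). M₃ = 85, y₃ ≡ 1 (mod 7). x = 0×119×4 + 5×35×1 + 3×85×1 ≡ 430 (mod 595)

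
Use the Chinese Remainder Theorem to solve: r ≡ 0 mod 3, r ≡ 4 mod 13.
M = 3 × 13 = 39. M₁ = 13, y₁ ≡ 1 mod 3. M₂ = 3, y₂ ≡ 9 mod 13. r = 0×13×1 + 4×3×9 ≡ 30 mod 39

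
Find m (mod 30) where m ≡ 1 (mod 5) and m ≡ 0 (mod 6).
M = 5 × 6 = 30. M₁ = 6, y₁ ≡ 1 (mod 5). M₂ = 5, y₂ ≡ 5 (mod 6). m = 1×6×1 + 0×5×5 ≡ 6 (mod 30)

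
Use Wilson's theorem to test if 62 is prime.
(61)! mod 62 = 0. Since 0 ≢ -1 (mod 62), 62 is not prime.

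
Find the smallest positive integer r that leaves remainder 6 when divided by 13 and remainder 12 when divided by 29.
M = 13 × 29 = 377. M₁ = 29, y₁ ≡ 9 mod 13. M₂ = 13, y₂ ≡ 9 mod 29. r = 6×29×9 + 12×13×9 ≡ 331 mod 377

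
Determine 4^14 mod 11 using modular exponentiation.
Using Fermat: 4^{10} ≡ 1 (mod 11). 14 ≡ 4 (mod 10). So 4^{14} ≡ 4^{4} ≡ 3 (mod 11)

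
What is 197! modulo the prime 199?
(198)! = (197)! × (198) ≡ -1 (mod 199). So (197)! ≡ -1 × (198)^(-1) ≡ (-1)×(-1) = 1 (mod 199)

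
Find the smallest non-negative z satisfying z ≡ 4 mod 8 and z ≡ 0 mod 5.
M = 8 × 5 = 40. M₁ = 5, y₁ ≡ 5 mod 8. M₂ = 8, y₂ ≡ 2 mod 5. z = 4×5×5 + 0×8×2 ≡ 20 mod 40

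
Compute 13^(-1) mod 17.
Since 17 is prime, by Fermat 13^(-1) ≡ 13^{15} ≡ 4 mod 17. Verify: 13 × 4 = 52 ≡ 1 mod 17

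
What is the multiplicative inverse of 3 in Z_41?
Since 41 is prime, by Fermat 3^(-1) ≡ 3^{39} ≡ 14 mod 41. Verify: 3 × 14 = 42 ≡ 1 mod 41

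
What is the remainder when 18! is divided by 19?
By Wilson's theorem, (18)! ≡ -1 ≡ 18 mod 19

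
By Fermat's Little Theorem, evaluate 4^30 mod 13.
By Fermat: 4^{12} ≡ 1 (mod 13). 30 = 2×12 + 6. So 4^{30} ≡ 4^{6} ≡ 1 (mod 13)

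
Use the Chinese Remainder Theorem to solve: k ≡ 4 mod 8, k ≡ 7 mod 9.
M = 8 × 9 = 72. M₁ = 9, y₁ ≡ 1 mod 8. M₂ = 8, y₂ ≡ 8 mod 9. k = 4×9×1 + 7×8×8 ≡ 52 mod 72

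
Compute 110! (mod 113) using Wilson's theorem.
(112)! = (110)! × (111) × (112) ≡ -1 (mod 113). So (110)! ≡ -1 × [(112)(111)]^(-1) ≡ 56 (mod 113)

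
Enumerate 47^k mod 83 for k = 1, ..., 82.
47^1, 47^2, ..., 47^{82} mod 83: [47, 51, 73, 28, 71, 17, 52, 37, 79, 61, 45, 40, 54, 48, 15, 41, 18, 16, 5, 69, 6, 33, 57, 23, 2, 11, 19, 63, 56, 59, 34, 21, 74, 75, 39, 7, 80, 25, 13, 30, 82, 36, 32, 10, 55, 12, 66, 31, 46, 4, 22, 38, 43, 29, 35, 68, 42, 65, 67, 78, 14, 77, 50, 26, 60, 81, 72, 64, 20, 27, 24, 49, 62, 9, 8, 44, 76, 3, 58, 70, 53, 1]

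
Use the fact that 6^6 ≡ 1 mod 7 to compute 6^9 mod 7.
By Fermat: 6^{6} ≡ 1 mod 7. So 6^{9} = 6^{6} · 6^{3} ≡ 6^{3} ≡ 6 mod 7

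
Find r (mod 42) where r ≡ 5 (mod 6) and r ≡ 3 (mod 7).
M = 6 × 7 = 42. M₁ = 7, y₁ ≡ 1 (mod 6). M₂ = 6, y₂ ≡ 6 (mod 7). r = 5×7×1 + 3×6×6 ≡ 17 (mod 42)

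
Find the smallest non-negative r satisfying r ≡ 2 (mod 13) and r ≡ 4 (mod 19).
M = 13 × 19 = 247. M₁ = 19, y₁ ≡ 11 (mod 13). M₂ = 13, y₂ ≡ 3 (mod 19). r = 2×19×11 + 4×13×3 ≡ 80 (mod 247)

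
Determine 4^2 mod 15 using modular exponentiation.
4^{2} = 16 ≡ 1 mod 15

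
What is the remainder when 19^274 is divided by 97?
Using Fermat: 19^{96} ≡ 1 mod 97. 274 ≡ 82 mod 96. So 19^{274} ≡ 19^{82} ≡ 27 mod 97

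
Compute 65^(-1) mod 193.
Since 193 is prime, by Fermat 65^(-1) ≡ 65^{191} ≡ 98 mod 193. Verify: 65 × 98 = 6370 ≡ 1 mod 193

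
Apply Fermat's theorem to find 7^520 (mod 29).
By Fermat: 7^{28} ≡ 1 (mod 29). 520 ≡ 16 (mod 28). So 7^{520} ≡ 7^{16} ≡ 20 (mod 29)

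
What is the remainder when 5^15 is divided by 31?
By repeated squaring mod 31: 5^{1}≡5, 5^{2}≡25, 5^{4}≡5, 5^{8}≡25. Then 5^{15} = 5^{8+4+2+1} ≡ 25 × 5 × 25 × 5 ≡ 1 mod 31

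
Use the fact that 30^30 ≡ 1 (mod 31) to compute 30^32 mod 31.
By Fermat: 30^{30} ≡ 1 (mod 31). So 30^{32} = 30^{30} · 30^{2} ≡ 30^{2} ≡ 1 (mod 31)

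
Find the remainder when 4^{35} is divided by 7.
By Fermat: 4^{6} ≡ 1 mod 7. 35 = 5×6 + 5. So 4^{35} ≡ 4^{5} ≡ 2 mod 7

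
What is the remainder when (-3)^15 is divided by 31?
By repeated squaring (mod 31): (-3)^{1}≡28, (-3)^{2}≡9, (-3)^{4}≡19, (-3)^{8}≡20. Then (-3)^{15} = (-3)^{8+4+2+1} ≡ 20 × 19 × 9 × 28 ≡ 1 (mod 31)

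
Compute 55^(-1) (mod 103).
Since 103 is prime, by Fermat 55^(-1) ≡ 55^{101} ≡ 15 (mod 103). Verify: 55 × 15 = 825 ≡ 1 (mod 103)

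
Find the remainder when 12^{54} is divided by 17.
By Fermat: 12^{16} ≡ 1 (mod 17). 54 = 3×16 + 6. So 12^{54} ≡ 12^{6} ≡ 2 (mod 17)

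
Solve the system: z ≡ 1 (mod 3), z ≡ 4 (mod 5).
M = 3 × 5 = 15. M₁ = 5, y₁ ≡ 2 (mod 3). M₂ = 3, y₂ ≡ 2 (mod 5). z = 1×5×2 + 4×3×2 ≡ 4 (mod 15)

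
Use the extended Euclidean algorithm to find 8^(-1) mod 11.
Extended GCD: 8(-4) + 11(3) = 1. So 8^(-1) ≡ -4 ≡ 7 (mod 11). Verify: 8 × 7 = 56 ≡ 1 (mod 11)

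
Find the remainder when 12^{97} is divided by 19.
By Fermat: 12^{18} ≡ 1 (mod 19). 97 = 5×18 + 7. So 12^{97} ≡ 12^{7} ≡ 12 (mod 19)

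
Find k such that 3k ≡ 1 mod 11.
Since 11 is prime, by Fermat 3^(-1) ≡ 3^{9} ≡ 4 mod 11. Verify: 3 × 4 = 12 ≡ 1 mod 11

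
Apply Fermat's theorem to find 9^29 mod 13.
By Fermat: 9^{12} ≡ 1 mod 13. 29 = 2×12 + 5. So 9^{29} ≡ 9^{5} ≡ 3 mod 13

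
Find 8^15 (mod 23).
By repeated squaring (mod 23): 8^{1}≡8, 8^{2}≡18, 8^{4}≡2, 8^{8}≡4. Then 8^{15} = 8^{8+4+2+1} ≡ 4 × 2 × 18 × 8 ≡ 2 (mod 23)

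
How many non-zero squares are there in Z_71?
Exactly half the non-zero residues mod a prime are QRs: (71-1)/2 = 35.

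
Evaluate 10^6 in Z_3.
Using Fermat: 10^{2} ≡ 1 mod 3. 6 ≡ 0 mod 2. So 10^{6} ≡ 10^{0} ≡ 1 mod 3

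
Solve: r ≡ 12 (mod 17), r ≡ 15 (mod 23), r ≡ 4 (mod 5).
M = 17 × 23 × 5 = 1955. M₁ = 115, y₁ ≡ 4 (mod 17). M₂ = 85, y₂ ≡ 13 (mod 23). M₃ = 391, y₃ ≡ 1 (mod 5). r = 12×115×4 + 15×85×13 + 4×391×1 ≡ 199 (mod 1955)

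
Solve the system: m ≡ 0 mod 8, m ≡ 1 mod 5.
M = 8 × 5 = 40. M₁ = 5, y₁ ≡ 5 mod 8. M₂ = 8, y₂ ≡ 2 mod 5. m = 0×5×5 + 1×8×2 ≡ 16 mod 40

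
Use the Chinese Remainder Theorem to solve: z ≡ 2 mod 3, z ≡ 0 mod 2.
M = 3 × 2 = 6. M₁ = 2, y₁ ≡ 2 mod 3. M₂ = 3, y₂ ≡ 1 mod 2. z = 2×2×2 + 0×3×1 ≡ 2 mod 6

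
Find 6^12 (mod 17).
By repeated squaring (mod 17): 6^{1}≡6, 6^{2}≡2, 6^{4}≡4, 6^{8}≡16. Then 6^{12} = 6^{8+4} ≡ 16 × 4 ≡ 13 (mod 17)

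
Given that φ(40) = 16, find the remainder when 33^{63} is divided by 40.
By Euler: 33^{16} ≡ 1 mod 40 since gcd(33, 40) = 1. 63 = 3×16 + 15. So 33^{63} ≡ 33^{15} ≡ 17 mod 40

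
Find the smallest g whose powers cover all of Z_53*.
g = 2. Powers: [2, 4, 8, 16, 32, 11, 22, ...] generates all 52 non-zero residues.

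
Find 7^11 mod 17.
By repeated squaring mod 17: 7^{1}≡7, 7^{2}≡15, 7^{4}≡4, 7^{8}≡16. Then 7^{11} = 7^{8+2+1} ≡ 16 × 15 × 7 ≡ 14 mod 17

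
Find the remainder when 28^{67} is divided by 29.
By Fermat: 28^{28} ≡ 1 mod 29. 67 = 2×28 + 11. So 28^{67} ≡ 28^{11} ≡ 28 mod 29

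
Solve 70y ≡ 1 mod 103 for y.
Since 103 is prime, by Fermat 70^(-1) ≡ 70^{101} ≡ 78 mod 103. Verify: 70 × 78 = 5460 ≡ 1 mod 103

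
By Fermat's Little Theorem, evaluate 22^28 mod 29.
By Fermat's Little Theorem, 22^{28} ≡ 1 (mod 29) since 29 is prime and gcd(22, 29) = 1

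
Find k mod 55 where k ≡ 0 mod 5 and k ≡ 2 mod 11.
M = 5 × 11 = 55. M₁ = 11, y₁ ≡ 1 mod 5. M₂ = 5, y₂ ≡ 9 mod 11. k = 0×11×1 + 2×5×9 ≡ 35 mod 55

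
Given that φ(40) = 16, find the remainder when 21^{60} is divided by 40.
By Euler: 21^{16} ≡ 1 (mod 40) since gcd(21, 40) = 1. 60 = 3×16 + 12. So 21^{60} ≡ 21^{12} ≡ 1 (mod 40)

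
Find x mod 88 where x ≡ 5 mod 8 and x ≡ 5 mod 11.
M = 8 × 11 = 88. M₁ = 11, y₁ ≡ 3 mod 8. M₂ = 8, y₂ ≡ 7 mod 11. x = 5×11×3 + 5×8×7 ≡ 5 mod 88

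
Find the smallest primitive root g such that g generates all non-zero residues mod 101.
g = 2. For each prime q|100: 2^{50}≡100, 2^{20}≡95, none ≡ 1, so ord_101(2) = 100 and 2 is a primitive root.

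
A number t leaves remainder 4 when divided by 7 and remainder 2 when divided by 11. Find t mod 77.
M = 7 × 11 = 77. M₁ = 11, y₁ ≡ 2 mod 7. M₂ = 7, y₂ ≡ 8 mod 11. t = 4×11×2 + 2×7×8 ≡ 46 mod 77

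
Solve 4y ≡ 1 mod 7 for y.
Since 7 is prime, by Fermat 4^(-1) ≡ 4^{5} ≡ 2 mod 7. Verify: 4 × 2 = 8 ≡ 1 mod 7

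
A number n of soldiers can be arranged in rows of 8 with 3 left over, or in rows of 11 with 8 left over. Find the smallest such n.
M = 8 × 11 = 88. M₁ = 11, y₁ ≡ 3 mod 8. M₂ = 8, y₂ ≡ 7 mod 11. n = 3×11×3 + 8×8×7 ≡ 19 mod 88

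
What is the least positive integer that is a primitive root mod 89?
g = 3. For each prime q|88: 3^{44}≡88, 3^{8}≡64, none ≡ 1, so ord_89(3) = 88 and 3 is a primitive root.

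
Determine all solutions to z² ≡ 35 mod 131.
The square roots of 35 mod 131 are 64 and 67. Verify: 64² = 4096 ≡ 35 mod 131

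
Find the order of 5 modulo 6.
Powers of 5 mod 6: 5^1≡5, 5^2≡1. So the order of 5 is 2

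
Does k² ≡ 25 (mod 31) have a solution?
By Euler's criterion: 25^{15} ≡ 1 (mod 31). Since this equals 1, 25 is a QR.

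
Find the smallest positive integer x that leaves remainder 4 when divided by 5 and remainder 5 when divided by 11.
M = 5 × 11 = 55. M₁ = 11, y₁ ≡ 1 mod 5. M₂ = 5, y₂ ≡ 9 mod 11. x = 4×11×1 + 5×5×9 ≡ 49 mod 55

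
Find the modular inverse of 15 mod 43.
Since 43 is prime, by Fermat 15^(-1) ≡ 15^{41} ≡ 23 (mod 43). Verify: 15 × 23 = 345 ≡ 1 (mod 43)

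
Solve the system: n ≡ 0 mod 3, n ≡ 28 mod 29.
M = 3 × 29 = 87. M₁ = 29, y₁ ≡ 2 mod 3. M₂ = 3, y₂ ≡ 10 mod 29. n = 0×29×2 + 28×3×10 ≡ 57 mod 87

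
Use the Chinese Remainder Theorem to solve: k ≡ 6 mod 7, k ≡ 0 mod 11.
M = 7 × 11 = 77. M₁ = 11, y₁ ≡ 2 mod 7. M₂ = 7, y₂ ≡ 8 mod 11. k = 6×11×2 + 0×7×8 ≡ 55 mod 77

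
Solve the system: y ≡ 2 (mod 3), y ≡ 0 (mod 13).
M = 3 × 13 = 39. M₁ = 13, y₁ ≡ 1 (mod 3). M₂ = 3, y₂ ≡ 9 (mod 13). y = 2×13×1 + 0×3×9 ≡ 26 (mod 39)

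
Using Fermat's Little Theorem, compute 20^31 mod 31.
By Fermat: 20^{30} ≡ 1 mod 31. So 20^{31} = 20^{30} · 20^{1} ≡ 20^{1} ≡ 20 mod 31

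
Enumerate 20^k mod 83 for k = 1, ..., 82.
20^1, 20^2, ..., 20^{82} mod 83: [20, 68, 32, 59, 18, 28, 62, 78, 66, 75, 6, 37, 76, 26, 22, 25, 2, 40, 53, 64, 35, 36, 56, 41, 73, 49, 67, 12, 74, 69, 52, 44, 50, 4, 80, 23, 45, 70, 72, 29, 82, 63, 15, 51, 24, 65, 55, 21, 5, 17, 8, 77, 46, 7, 57, 61, 58, 81, 43, 30, 19, 48, 47, 27, 42, 10, 34, 16, 71, 9, 14, 31, 39, 33, 79, 3, 60, 38, 13, 11, 54, 1]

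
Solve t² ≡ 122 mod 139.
The square roots of 122 mod 139 are 20 and 119. Verify: 20² = 400 ≡ 122 mod 139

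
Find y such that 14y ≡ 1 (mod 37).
Since 37 is prime, by Fermat 14^(-1) ≡ 14^{35} ≡ 8 (mod 37). Verify: 14 × 8 = 112 ≡ 1 (mod 37)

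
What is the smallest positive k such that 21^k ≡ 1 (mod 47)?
Powers of 21 mod 47: 21^1≡21, 21^2≡18, 21^3≡2, 21^4≡42, 21^5≡36, 21^6≡4, 21^7≡37, 21^8≡25, 21^9≡8, 21^10≡27, 21^11≡3, 21^12≡16, 21^13≡7, 21^14≡6, 21^15≡32, 21^16≡14, 21^17≡12, 21^18≡17, 21^19≡28, 21^20≡24, 21^21≡34, 21^22≡9, 21^23≡1. Order = 23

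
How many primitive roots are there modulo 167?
There are φ(167-1) = φ(166) = 82 primitive roots modulo 167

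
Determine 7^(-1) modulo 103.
Since 103 is prime, by Fermat 7^(-1) ≡ 7^{101} ≡ 59 (mod 103). Verify: 7 × 59 = 413 ≡ 1 (mod 103)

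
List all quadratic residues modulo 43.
Squares in Z_43*: {1, 4, 6, 9, 10, 11, 13, 14, 15, 16, 17, 21, 23, 24, 25, 31, 35, 36, 38, 40, 41}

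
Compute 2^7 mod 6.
By repeated squaring (mod 6): 2^{1}≡2, 2^{2}≡4, 2^{4}≡4. Then 2^{7} = 2^{4+2+1} ≡ 4 × 4 × 2 ≡ 2 (mod 6)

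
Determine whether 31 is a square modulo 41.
By Euler's criterion: 31^{20} ≡ 1 mod 41. Since this equals 1, 31 is a QR.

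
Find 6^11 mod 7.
Using Fermat: 6^{6} ≡ 1 mod 7. 11 ≡ 5 mod 6. So 6^{11} ≡ 6^{5} ≡ 6 mod 7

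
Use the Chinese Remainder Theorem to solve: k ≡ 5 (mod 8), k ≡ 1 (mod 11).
M = 8 × 11 = 88. M₁ = 11, y₁ ≡ 3 (mod 8). M₂ = 8, y₂ ≡ 7 (mod 11). k = 5×11×3 + 1×8×7 ≡ 45 (mod 88)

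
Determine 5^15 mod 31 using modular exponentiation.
By repeated squaring mod 31: 5^{1}≡5, 5^{2}≡25, 5^{4}≡5, 5^{8}≡25. Then 5^{15} = 5^{8+4+2+1} ≡ 25 × 5 × 25 × 5 ≡ 1 mod 31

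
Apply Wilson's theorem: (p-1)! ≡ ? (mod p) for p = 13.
By Wilson's theorem, (12)! ≡ -1 ≡ 12 (mod 13)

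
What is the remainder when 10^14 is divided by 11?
Using Fermat: 10^{10} ≡ 1 (mod 11). 14 ≡ 4 (mod 10). So 10^{14} ≡ 10^{4} ≡ 1 (mod 11)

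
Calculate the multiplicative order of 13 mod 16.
Powers of 13 mod 16: 13^1≡13, 13^2≡9, 13^3≡5, 13^4≡1. ord_16(13) = 4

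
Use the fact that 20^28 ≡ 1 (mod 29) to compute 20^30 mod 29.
By Fermat: 20^{28} ≡ 1 (mod 29). So 20^{30} = 20^{28} · 20^{2} ≡ 20^{2} ≡ 23 (mod 29)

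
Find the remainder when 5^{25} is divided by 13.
By Fermat: 5^{12} ≡ 1 (mod 13). 25 = 2×12 + 1. So 5^{25} ≡ 5^{1} ≡ 5 (mod 13)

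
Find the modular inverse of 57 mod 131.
Since 131 is prime, by Fermat 57^(-1) ≡ 57^{129} ≡ 23 mod 131. Verify: 57 × 23 = 1311 ≡ 1 mod 131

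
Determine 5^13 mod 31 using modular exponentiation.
By repeated squaring (mod 31): 5^{1}≡5, 5^{2}≡25, 5^{4}≡5, 5^{8}≡25. Then 5^{13} = 5^{8+4+1} ≡ 25 × 5 × 5 ≡ 5 (mod 31)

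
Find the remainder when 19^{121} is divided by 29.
By Fermat: 19^{28} ≡ 1 mod 29. 121 = 4×28 + 9. So 19^{121} ≡ 19^{9} ≡ 11 mod 29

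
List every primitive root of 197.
There are φ(196) = 84 primitive roots mod 197: {2, 3, 5, 8, 11, 12, 13, 17, 18, 21, 27, 30, 31, 32, 35, 38, 44, 45, 46, 48, 50, 52, 56, 57, 58, 66, 67, 71, 72, 73, 74, 75, 78, 79, 80, 82, 86, 89, 91, 94, 95, 98, 99, 102, 103, 106, 108, 111, 115, 117, 118, 119, 122, 123, 124, 125, 126, 130, 131, 139, 140, 141, 145, 147, 149, 151, 152, 153, 159, 162, 165, 166, 167, 170, 176, 179, 180, 184, 185, 186, 189, 192, 194, 195}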